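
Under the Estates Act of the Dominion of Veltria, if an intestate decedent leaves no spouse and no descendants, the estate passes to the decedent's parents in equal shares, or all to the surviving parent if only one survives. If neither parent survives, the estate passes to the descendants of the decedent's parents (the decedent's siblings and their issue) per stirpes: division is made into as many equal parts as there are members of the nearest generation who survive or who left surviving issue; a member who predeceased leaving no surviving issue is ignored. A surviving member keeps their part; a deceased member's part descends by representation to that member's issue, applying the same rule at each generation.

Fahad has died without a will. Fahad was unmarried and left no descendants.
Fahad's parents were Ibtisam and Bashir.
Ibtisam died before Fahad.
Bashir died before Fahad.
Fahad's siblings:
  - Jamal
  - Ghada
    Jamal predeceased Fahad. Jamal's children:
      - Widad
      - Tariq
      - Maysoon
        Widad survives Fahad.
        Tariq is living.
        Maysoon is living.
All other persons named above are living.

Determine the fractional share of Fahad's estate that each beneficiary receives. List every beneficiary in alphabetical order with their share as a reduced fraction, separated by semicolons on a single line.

Ghada 1/2; Maysoon 1/6; Tariq 1/6; Widad 1/6

Neither parent survives and there are no descendants, so the estate passes to Fahad's siblings and their issue per stirpes.
The estate is divided into 2 equal shares of 1/2 among Jamal, Ghada.
Jamal predeceased; the 1/2 allotted to Jamal's branch passes to Jamal's issue by representation.
The 1/2 is divided into 3 equal shares of 1/6 among Widad, Tariq, Maysoon.
Widad is living and takes 1/6.
Tariq is living and takes 1/6.
Maysoon is living and takes 1/6.
Ghada is living and takes 1/2.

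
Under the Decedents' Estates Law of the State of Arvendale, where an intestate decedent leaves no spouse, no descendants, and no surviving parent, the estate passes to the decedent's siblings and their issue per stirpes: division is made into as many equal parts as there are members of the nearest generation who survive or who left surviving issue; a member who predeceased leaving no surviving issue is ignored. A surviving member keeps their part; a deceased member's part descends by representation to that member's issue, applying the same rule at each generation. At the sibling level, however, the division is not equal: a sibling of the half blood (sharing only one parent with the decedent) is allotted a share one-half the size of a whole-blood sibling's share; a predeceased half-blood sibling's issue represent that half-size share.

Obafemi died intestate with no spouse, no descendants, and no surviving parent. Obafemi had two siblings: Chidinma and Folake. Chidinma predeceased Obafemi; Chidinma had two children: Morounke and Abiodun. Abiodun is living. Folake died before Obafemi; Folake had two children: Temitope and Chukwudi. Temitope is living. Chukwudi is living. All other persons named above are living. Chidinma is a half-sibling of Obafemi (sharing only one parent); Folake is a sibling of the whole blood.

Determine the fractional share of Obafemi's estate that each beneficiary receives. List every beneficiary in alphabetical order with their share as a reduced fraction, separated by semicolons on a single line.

No spouse, descendants, or parent survives, so the estate passes to Obafemi's siblings per stirpes.
Half-blood siblings count for one-half the weight of whole-blood siblings at the initial division.
Dividing 1 in proportion to weights (total weight 3/2): Chidinma (weight 1/2) → 1/3; Folake (weight 1) → 2/3.
Chidinma predeceased; the 1/3 allotted to Chidinma's branch passes to Chidinma's issue by representation.
The 1/3 is divided into 2 equal shares of 1/6 among Morounke, Abiodun.
Morounke is living and takes 1/6.
Abiodun is living and takes 1/6.
Folake predeceased; the 2/3 allotted to Folake's branch passes to Folake's issue by representation.
The 2/3 is divided into 2 equal shares of 1/3 among Temitope, Chukwudi.
Temitope is living and takes 1/3.
Chukwudi is living and takes 1/3.

Abiodun 1/6; Chukwudi 1/3; Morounke 1/6; Temitope 1/3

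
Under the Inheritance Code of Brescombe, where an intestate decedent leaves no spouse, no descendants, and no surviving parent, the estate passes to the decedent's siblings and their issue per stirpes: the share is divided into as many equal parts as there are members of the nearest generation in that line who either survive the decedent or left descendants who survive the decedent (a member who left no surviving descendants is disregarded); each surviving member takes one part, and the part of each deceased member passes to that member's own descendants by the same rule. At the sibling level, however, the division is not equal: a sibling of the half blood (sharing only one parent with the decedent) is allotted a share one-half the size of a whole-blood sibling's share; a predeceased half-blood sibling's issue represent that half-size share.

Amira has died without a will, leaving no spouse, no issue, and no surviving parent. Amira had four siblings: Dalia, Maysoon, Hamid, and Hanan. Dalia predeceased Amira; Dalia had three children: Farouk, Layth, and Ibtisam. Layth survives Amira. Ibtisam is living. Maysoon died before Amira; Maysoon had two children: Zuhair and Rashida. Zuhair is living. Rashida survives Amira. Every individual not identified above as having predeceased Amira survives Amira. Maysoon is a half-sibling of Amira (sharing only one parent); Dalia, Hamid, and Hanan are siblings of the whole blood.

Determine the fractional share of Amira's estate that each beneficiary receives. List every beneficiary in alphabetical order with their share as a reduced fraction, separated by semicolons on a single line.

No spouse, descendants, or parent survives, so the estate passes to Amira's siblings per stirpes.
Half-blood siblings count for one-half the weight of whole-blood siblings at the initial division.
Dividing 1 in proportion to weights (total weight 7/2): Dalia (weight 1) → 2/7; Maysoon (weight 1/2) → 1/7; Hamid (weight 1) → 2/7; Hanan (weight 1) → 2/7.
Dalia predeceased; the 2/7 allotted to Dalia's branch passes to Dalia's issue by representation.
The 2/7 is divided into 3 equal shares of 2/21 among Farouk, Layth, Ibtisam.
Farouk is living and takes 2/21.
Layth is living and takes 2/21.
Ibtisam is living and takes 2/21.
Maysoon predeceased; the 1/7 allotted to Maysoon's branch passes to Maysoon's issue by representation.
The 1/7 is divided into 2 equal shares of 1/14 among Zuhair, Rashida.
Zuhair is living and takes 1/14.
Rashida is living and takes 1/14.
Hamid is living and takes 2/7.
Hanan is living and takes 2/7.

Farouk 2/21; Hamid 2/7; Hanan 2/7; Ibtisam 2/21; Layth 2/21; Rashida 1/14; Zuhair 1/14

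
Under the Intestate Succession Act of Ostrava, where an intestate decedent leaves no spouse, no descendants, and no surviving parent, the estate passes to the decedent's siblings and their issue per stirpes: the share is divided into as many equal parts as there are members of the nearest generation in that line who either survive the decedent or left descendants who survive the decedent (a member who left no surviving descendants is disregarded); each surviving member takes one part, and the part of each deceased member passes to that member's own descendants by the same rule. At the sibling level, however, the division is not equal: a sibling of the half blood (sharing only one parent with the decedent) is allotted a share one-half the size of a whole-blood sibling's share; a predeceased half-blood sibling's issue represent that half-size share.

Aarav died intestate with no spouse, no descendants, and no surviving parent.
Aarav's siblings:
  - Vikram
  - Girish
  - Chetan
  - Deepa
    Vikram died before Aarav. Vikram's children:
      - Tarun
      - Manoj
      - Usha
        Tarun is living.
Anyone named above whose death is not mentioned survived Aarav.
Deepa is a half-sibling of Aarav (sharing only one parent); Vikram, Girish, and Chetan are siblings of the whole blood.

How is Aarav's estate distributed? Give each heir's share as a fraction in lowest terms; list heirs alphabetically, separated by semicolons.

No spouse, descendants, or parent survives, so the estate passes to Aarav's siblings per stirpes.
Half-blood siblings count for one-half the weight of whole-blood siblings at the initial division.
Dividing 1 in proportion to weights (total weight 7/2): Vikram (weight 1) → 2/7; Girish (weight 1) → 2/7; Chetan (weight 1) → 2/7; Deepa (weight 1/2) → 1/7.
Vikram predeceased; the 2/7 allotted to Vikram's branch passes to Vikram's issue by representation.
The 2/7 is divided into 3 equal shares of 2/21 among Tarun, Manoj, Usha.
Tarun is living and takes 2/21.
Manoj is living and takes 2/21.
Usha is living and takes 2/21.
Girish is living and takes 2/7.
Chetan is living and takes 2/7.
Deepa is living and takes 1/7.

Chetan 2/7; Deepa 1/7; Girish 2/7; Manoj 2/21; Tarun 2/21; Usha 2/21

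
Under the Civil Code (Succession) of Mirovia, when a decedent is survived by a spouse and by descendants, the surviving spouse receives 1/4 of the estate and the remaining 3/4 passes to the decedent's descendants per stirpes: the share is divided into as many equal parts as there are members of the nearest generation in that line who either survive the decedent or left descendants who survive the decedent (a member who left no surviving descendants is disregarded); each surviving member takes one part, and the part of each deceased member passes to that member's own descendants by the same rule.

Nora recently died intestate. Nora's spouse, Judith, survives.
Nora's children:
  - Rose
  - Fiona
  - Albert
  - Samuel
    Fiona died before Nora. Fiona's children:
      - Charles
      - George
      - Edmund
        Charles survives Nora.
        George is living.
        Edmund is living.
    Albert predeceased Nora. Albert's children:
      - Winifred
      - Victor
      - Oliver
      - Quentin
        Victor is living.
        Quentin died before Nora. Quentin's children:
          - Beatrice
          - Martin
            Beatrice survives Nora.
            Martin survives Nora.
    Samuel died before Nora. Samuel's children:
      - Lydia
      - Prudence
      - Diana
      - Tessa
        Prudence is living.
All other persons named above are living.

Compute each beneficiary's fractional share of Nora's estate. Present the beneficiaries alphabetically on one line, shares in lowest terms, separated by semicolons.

Judith, as surviving spouse, takes 1/4.
The remaining 3/4 passes to Nora's descendants per stirpes.
The 3/4 is divided into 4 equal shares of 3/16 among Rose, Fiona, Albert, Samuel.
Rose is living and takes 3/16.
Fiona predeceased; the 3/16 allotted to Fiona's branch passes to Fiona's issue by representation.
The 3/16 is divided into 3 equal shares of 1/16 among Charles, George, Edmund.
Charles is living and takes 1/16.
George is living and takes 1/16.
Edmund is living and takes 1/16.
Albert predeceased; the 3/16 allotted to Albert's branch passes to Albert's issue by representation.
The 3/16 is divided into 4 equal shares of 3/64 among Winifred, Victor, Oliver, Quentin.
Winifred is living and takes 3/64.
Victor is living and takes 3/64.
Oliver is living and takes 3/64.
Quentin predeceased; the 3/64 allotted to Quentin's branch passes to Quentin's issue by representation.
The 3/64 is divided into 2 equal shares of 3/128 among Beatrice, Martin.
Beatrice is living and takes 3/128.
Martin is living and takes 3/128.
Samuel predeceased; the 3/16 allotted to Samuel's branch passes to Samuel's issue by representation.
The 3/16 is divided into 4 equal shares of 3/64 among Lydia, Prudence, Diana, Tessa.
Lydia is living and takes 3/64.
Prudence is living and takes 3/64.
Diana is living and takes 3/64.
Tessa is living and takes 3/64.

Beatrice 3/128; Charles 1/16; Diana 3/64; Edmund 1/16; George 1/16; Judith 1/4; Lydia 3/64; Martin 3/128; Oliver 3/64; Prudence 3/64; Rose 3/16; Tessa 3/64; Victor 3/64; Winifred 3/64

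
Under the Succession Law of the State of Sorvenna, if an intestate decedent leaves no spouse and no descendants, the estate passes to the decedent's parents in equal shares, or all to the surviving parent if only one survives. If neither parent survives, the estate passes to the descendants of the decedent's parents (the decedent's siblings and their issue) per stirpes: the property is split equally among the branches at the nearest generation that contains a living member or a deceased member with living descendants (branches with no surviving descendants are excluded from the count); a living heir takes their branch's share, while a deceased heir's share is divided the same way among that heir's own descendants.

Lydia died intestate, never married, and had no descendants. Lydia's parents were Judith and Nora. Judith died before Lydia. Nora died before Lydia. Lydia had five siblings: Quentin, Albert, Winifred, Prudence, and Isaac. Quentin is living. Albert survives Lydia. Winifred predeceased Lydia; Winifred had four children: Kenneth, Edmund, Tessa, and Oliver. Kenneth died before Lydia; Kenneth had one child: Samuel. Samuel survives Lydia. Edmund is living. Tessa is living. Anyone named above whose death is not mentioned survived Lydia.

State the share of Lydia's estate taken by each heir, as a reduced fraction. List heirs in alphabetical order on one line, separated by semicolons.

Albert 1/5; Edmund 1/20; Isaac 1/5; Oliver 1/20; Prudence 1/5; Quentin 1/5; Samuel 1/20; Tessa 1/20

Neither parent survives and there are no descendants, so the estate passes to Lydia's siblings and their issue per stirpes.
The estate is divided into 5 equal shares of 1/5 among Quentin, Albert, Winifred, Prudence, Isaac.
Quentin is living and takes 1/5.
Albert is living and takes 1/5.
Winifred predeceased; the 1/5 allotted to Winifred's branch passes to Winifred's issue by representation.
The 1/5 is divided into 4 equal shares of 1/20 among Kenneth, Edmund, Tessa, Oliver.
Kenneth predeceased; the 1/20 allotted to Kenneth's branch passes to Kenneth's issue by representation.
Samuel is the sole taker at this level and receives the full 1/20.
Edmund is living and takes 1/20.
Tessa is living and takes 1/20.
Oliver is living and takes 1/20.
Prudence is living and takes 1/5.
Isaac is living and takes 1/5.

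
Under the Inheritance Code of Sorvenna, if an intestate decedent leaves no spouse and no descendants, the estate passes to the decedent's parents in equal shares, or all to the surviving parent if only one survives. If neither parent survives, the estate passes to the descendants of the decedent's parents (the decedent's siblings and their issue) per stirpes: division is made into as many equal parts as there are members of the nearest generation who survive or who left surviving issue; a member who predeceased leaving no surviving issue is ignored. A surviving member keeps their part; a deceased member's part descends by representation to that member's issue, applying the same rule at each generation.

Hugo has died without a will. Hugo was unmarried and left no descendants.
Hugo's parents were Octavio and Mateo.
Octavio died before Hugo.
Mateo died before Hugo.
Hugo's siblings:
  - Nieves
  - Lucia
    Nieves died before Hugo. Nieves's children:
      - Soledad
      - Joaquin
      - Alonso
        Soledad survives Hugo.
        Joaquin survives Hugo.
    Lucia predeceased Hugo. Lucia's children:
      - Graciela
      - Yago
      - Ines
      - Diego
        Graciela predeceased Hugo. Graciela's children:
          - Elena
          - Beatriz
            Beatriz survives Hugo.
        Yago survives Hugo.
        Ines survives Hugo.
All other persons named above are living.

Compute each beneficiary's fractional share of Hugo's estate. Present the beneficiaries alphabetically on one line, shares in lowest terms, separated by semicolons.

Alonso 1/6; Beatriz 1/16; Diego 1/8; Elena 1/16; Ines 1/8; Joaquin 1/6; Soledad 1/6; Yago 1/8

Neither parent survives and there are no descendants, so the estate passes to Hugo's siblings and their issue per stirpes.
The estate is divided into 2 equal shares of 1/2 among Nieves, Lucia.
Nieves predeceased; the 1/2 allotted to Nieves's branch passes to Nieves's issue by representation.
The 1/2 is divided into 3 equal shares of 1/6 among Soledad, Joaquin, Alonso.
Soledad is living and takes 1/6.
Joaquin is living and takes 1/6.
Alonso is living and takes 1/6.
Lucia predeceased; the 1/2 allotted to Lucia's branch passes to Lucia's issue by representation.
The 1/2 is divided into 4 equal shares of 1/8 among Graciela, Yago, Ines, Diego.
Graciela predeceased; the 1/8 allotted to Graciela's branch passes to Graciela's issue by representation.
The 1/8 is divided into 2 equal shares of 1/16 among Elena, Beatriz.
Elena is living and takes 1/16.
Beatriz is living and takes 1/16.
Yago is living and takes 1/8.
Ines is living and takes 1/8.
Diego is living and takes 1/8.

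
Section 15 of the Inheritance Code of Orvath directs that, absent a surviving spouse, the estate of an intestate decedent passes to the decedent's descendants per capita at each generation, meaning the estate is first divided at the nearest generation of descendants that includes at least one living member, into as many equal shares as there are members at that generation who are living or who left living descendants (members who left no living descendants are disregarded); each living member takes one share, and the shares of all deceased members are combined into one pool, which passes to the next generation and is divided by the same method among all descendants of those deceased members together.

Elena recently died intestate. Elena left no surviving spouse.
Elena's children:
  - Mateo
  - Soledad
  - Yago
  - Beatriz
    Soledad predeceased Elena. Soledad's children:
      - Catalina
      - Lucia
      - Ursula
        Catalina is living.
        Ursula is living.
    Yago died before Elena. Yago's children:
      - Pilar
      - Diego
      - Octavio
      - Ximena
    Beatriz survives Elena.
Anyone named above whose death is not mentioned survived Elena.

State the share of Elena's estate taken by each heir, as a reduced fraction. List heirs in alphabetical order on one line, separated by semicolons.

Beatriz 1/4; Catalina 1/14; Diego 1/14; Lucia 1/14; Mateo 1/4; Octavio 1/14; Pilar 1/14; Ursula 1/14; Ximena 1/14

There is no surviving spouse, so the entire estate passes to Elena's descendants per capita at each generation.
At generation 1 (Mateo, Soledad, Yago, Beatriz) there are 4 shares of (1)/4 = 1/4 each.
Living: Mateo and Beatriz — each takes 1/4.
Deceased: Soledad and Yago. Their combined 1/2 is pooled and carried to generation 2.
At generation 2 (Catalina, Lucia, Ursula, Pilar, Diego, Octavio, Ximena) there are 7 shares of (1/2)/7 = 1/14 each.
Living: Catalina, Lucia, Ursula, Pilar, Diego, Octavio, and Ximena — each takes 1/14.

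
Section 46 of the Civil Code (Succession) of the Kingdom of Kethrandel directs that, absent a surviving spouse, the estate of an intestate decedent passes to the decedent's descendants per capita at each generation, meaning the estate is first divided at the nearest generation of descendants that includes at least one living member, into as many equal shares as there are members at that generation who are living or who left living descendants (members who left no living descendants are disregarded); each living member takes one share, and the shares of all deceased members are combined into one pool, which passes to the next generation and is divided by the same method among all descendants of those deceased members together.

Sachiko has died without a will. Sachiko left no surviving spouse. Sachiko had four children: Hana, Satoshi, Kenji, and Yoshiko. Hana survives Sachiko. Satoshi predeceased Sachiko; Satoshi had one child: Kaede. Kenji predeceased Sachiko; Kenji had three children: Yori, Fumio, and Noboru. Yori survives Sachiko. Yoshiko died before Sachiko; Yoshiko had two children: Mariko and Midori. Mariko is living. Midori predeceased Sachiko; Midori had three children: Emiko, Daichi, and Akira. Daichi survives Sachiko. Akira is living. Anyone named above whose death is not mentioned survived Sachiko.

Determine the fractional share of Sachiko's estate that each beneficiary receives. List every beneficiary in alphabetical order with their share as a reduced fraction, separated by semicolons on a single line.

There is no surviving spouse, so the entire estate passes to Sachiko's descendants per capita at each generation.
At generation 1 (Hana, Satoshi, Kenji, Yoshiko) there are 4 shares of (1)/4 = 1/4 each.
Living: Hana — each takes 1/4.
Deceased: Satoshi, Kenji, and Yoshiko. Their combined 3/4 is pooled and carried to generation 2.
At generation 2 (Kaede, Yori, Fumio, Noboru, Mariko, Midori) there are 6 shares of (3/4)/6 = 1/8 each.
Living: Kaede, Yori, Fumio, Noboru, and Mariko — each takes 1/8.
Deceased: Midori. That 1/8 share is carried to generation 3.
At generation 3 (Emiko, Daichi, Akira) there are 3 shares of (1/8)/3 = 1/24 each.
Living: Emiko, Daichi, and Akira — each takes 1/24.

Akira 1/24; Daichi 1/24; Emiko 1/24; Fumio 1/8; Hana 1/4; Kaede 1/8; Mariko 1/8; Noboru 1/8; Yori 1/8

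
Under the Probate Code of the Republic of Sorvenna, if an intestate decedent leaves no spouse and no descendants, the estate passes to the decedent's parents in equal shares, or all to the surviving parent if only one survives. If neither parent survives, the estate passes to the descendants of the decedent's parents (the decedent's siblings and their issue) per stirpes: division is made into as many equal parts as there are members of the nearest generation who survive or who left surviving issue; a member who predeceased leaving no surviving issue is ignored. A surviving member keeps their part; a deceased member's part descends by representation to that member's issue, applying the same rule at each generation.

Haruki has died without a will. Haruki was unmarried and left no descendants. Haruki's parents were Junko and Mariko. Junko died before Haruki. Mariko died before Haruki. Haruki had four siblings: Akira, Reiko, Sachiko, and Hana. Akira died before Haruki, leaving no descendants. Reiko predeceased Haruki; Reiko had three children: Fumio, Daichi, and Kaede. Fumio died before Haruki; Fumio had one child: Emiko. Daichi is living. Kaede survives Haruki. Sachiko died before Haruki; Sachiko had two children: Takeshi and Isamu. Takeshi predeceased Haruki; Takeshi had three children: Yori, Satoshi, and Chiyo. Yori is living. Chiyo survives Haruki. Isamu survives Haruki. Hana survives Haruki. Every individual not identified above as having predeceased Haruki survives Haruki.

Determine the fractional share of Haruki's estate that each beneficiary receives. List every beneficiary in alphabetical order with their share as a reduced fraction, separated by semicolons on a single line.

Neither parent survives and there are no descendants, so the estate passes to Haruki's siblings and their issue per stirpes.
Akira left no surviving issue, so that branch lapses and is disregarded.
The estate is divided into 3 equal shares of 1/3 among Reiko, Sachiko, Hana.
Reiko predeceased; the 1/3 allotted to Reiko's branch passes to Reiko's issue by representation.
The 1/3 is divided into 3 equal shares of 1/9 among Fumio, Daichi, Kaede.
Fumio predeceased; the 1/9 allotted to Fumio's branch passes to Fumio's issue by representation.
Emiko is the sole taker at this level and receives the full 1/9.
Daichi is living and takes 1/9.
Kaede is living and takes 1/9.
Sachiko predeceased; the 1/3 allotted to Sachiko's branch passes to Sachiko's issue by representation.
The 1/3 is divided into 2 equal shares of 1/6 among Takeshi, Isamu.
Takeshi predeceased; the 1/6 allotted to Takeshi's branch passes to Takeshi's issue by representation.
The 1/6 is divided into 3 equal shares of 1/18 among Yori, Satoshi, Chiyo.
Yori is living and takes 1/18.
Satoshi is living and takes 1/18.
Chiyo is living and takes 1/18.
Isamu is living and takes 1/6.
Hana is living and takes 1/3.

Chiyo 1/18; Daichi 1/9; Emiko 1/9; Hana 1/3; Isamu 1/6; Kaede 1/9; Satoshi 1/18; Yori 1/18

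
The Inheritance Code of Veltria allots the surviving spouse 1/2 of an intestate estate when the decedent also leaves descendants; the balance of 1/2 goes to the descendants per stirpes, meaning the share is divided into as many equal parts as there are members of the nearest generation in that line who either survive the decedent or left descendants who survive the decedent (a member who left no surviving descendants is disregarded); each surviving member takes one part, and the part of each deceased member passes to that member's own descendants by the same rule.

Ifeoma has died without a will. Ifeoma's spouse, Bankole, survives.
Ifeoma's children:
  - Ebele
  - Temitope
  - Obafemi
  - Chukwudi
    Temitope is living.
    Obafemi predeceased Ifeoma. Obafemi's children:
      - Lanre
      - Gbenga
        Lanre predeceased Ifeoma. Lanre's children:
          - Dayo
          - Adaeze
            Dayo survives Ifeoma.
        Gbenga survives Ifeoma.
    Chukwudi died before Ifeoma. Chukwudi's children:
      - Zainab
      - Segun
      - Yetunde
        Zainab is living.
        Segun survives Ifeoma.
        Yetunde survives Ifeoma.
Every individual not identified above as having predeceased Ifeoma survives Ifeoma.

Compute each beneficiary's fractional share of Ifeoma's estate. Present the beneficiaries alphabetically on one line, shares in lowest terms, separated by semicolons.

Bankole, as surviving spouse, takes 1/2.
The remaining 1/2 passes to Ifeoma's descendants per stirpes.
The 1/2 is divided into 4 equal shares of 1/8 among Ebele, Temitope, Obafemi, Chukwudi.
Ebele is living and takes 1/8.
Temitope is living and takes 1/8.
Obafemi predeceased; the 1/8 allotted to Obafemi's branch passes to Obafemi's issue by representation.
The 1/8 is divided into 2 equal shares of 1/16 among Lanre, Gbenga.
Lanre predeceased; the 1/16 allotted to Lanre's branch passes to Lanre's issue by representation.
The 1/16 is divided into 2 equal shares of 1/32 among Dayo, Adaeze.
Dayo is living and takes 1/32.
Adaeze is living and takes 1/32.
Gbenga is living and takes 1/16.
Chukwudi predeceased; the 1/8 allotted to Chukwudi's branch passes to Chukwudi's issue by representation.
The 1/8 is divided into 3 equal shares of 1/24 among Zainab, Segun, Yetunde.
Zainab is living and takes 1/24.
Segun is living and takes 1/24.
Yetunde is living and takes 1/24.

Adaeze 1/32; Bankole 1/2; Dayo 1/32; Ebele 1/8; Gbenga 1/16; Segun 1/24; Temitope 1/8; Yetunde 1/24; Zainab 1/24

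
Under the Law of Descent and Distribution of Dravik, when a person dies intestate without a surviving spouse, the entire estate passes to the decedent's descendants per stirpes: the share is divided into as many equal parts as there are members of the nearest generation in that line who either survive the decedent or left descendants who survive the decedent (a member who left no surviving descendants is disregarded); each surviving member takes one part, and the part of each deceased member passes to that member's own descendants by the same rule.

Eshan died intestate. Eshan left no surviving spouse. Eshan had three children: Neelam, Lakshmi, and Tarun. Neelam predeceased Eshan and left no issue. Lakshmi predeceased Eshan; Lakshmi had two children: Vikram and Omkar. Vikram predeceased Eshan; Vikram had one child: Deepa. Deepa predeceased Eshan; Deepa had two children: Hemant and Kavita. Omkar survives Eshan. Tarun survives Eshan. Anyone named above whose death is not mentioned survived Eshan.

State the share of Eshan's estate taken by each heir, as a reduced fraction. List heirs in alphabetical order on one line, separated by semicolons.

Hemant 1/8; Kavita 1/8; Omkar 1/4; Tarun 1/2

There is no surviving spouse, so the entire estate passes to Eshan's descendants per stirpes.
Neelam left no surviving issue, so that branch lapses and is disregarded.
The estate is divided into 2 equal shares of 1/2 among Lakshmi, Tarun.
Lakshmi predeceased; the 1/2 allotted to Lakshmi's branch passes to Lakshmi's issue by representation.
The 1/2 is divided into 2 equal shares of 1/4 among Vikram, Omkar.
Vikram predeceased; the 1/4 allotted to Vikram's branch passes to Vikram's issue by representation.
Deepa's line is the sole branch at this level, so the full 1/4 passes to Deepa's issue by representation.
The 1/4 is divided into 2 equal shares of 1/8 among Hemant, Kavita.
Hemant is living and takes 1/8.
Kavita is living and takes 1/8.
Omkar is living and takes 1/4.
Tarun is living and takes 1/2.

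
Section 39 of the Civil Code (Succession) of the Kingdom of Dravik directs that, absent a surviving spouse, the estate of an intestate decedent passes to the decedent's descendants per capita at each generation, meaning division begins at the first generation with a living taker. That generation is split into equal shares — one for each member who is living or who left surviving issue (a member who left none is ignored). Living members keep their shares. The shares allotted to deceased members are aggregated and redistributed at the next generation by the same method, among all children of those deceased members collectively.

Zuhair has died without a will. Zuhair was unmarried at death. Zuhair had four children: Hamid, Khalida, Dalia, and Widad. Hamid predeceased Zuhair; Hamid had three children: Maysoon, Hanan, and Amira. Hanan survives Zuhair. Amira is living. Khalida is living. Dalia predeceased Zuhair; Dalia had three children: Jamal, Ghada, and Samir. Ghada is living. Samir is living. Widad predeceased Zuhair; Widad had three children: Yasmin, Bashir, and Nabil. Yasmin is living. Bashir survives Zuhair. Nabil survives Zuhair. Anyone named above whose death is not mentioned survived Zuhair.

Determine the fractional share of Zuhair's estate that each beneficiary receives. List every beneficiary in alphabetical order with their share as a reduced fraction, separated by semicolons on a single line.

Amira 1/12; Bashir 1/12; Ghada 1/12; Hanan 1/12; Jamal 1/12; Khalida 1/4; Maysoon 1/12; Nabil 1/12; Samir 1/12; Yasmin 1/12

There is no surviving spouse, so the entire estate passes to Zuhair's descendants per capita at each generation.
At generation 1 (Hamid, Khalida, Dalia, Widad) there are 4 shares of (1)/4 = 1/4 each.
Living: Khalida — each takes 1/4.
Deceased: Hamid, Dalia, and Widad. Their combined 3/4 is pooled and carried to generation 2.
At generation 2 (Maysoon, Hanan, Amira, Jamal, Ghada, Samir, Yasmin, Bashir, Nabil) there are 9 shares of (3/4)/9 = 1/12 each.
Living: Maysoon, Hanan, Amira, Jamal, Ghada, Samir, Yasmin, Bashir, and Nabil — each takes 1/12.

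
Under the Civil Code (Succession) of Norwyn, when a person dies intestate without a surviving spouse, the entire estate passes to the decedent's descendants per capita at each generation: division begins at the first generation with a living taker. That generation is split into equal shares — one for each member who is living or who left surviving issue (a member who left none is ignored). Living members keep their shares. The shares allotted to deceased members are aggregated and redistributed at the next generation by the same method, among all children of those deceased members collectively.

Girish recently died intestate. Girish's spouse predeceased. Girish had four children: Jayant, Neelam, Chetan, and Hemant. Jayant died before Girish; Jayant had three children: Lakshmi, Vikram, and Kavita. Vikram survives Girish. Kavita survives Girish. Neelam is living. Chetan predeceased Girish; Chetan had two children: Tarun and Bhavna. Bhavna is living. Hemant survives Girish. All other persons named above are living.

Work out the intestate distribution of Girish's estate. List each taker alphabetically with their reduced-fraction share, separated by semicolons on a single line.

There is no surviving spouse, so the entire estate passes to Girish's descendants per capita at each generation.
At generation 1 (Jayant, Neelam, Chetan, Hemant) there are 4 shares of (1)/4 = 1/4 each.
Living: Neelam and Hemant — each takes 1/4.
Deceased: Jayant and Chetan. Their combined 1/2 is pooled and carried to generation 2.
At generation 2 (Lakshmi, Vikram, Kavita, Tarun, Bhavna) there are 5 shares of (1/2)/5 = 1/10 each.
Living: Lakshmi, Vikram, Kavita, Tarun, and Bhavna — each takes 1/10.

Bhavna 1/10; Hemant 1/4; Kavita 1/10; Lakshmi 1/10; Neelam 1/4; Tarun 1/10; Vikram 1/10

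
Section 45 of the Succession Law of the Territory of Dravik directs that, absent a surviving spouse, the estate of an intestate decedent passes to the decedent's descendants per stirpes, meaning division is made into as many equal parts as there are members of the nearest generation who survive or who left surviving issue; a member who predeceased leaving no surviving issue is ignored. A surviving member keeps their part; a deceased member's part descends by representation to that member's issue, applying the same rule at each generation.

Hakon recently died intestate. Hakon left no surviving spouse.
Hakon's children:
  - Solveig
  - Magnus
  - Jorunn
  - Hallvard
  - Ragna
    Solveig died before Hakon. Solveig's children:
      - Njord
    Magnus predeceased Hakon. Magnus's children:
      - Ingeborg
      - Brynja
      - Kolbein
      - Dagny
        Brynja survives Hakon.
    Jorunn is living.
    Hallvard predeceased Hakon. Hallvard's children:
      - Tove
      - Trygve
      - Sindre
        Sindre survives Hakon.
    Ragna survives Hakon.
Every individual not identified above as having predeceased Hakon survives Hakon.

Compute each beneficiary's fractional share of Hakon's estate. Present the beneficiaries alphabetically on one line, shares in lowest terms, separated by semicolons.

Brynja 1/20; Dagny 1/20; Ingeborg 1/20; Jorunn 1/5; Kolbein 1/20; Njord 1/5; Ragna 1/5; Sindre 1/15; Tove 1/15; Trygve 1/15

There is no surviving spouse, so the entire estate passes to Hakon's descendants per stirpes.
The estate is divided into 5 equal shares of 1/5 among Solveig, Magnus, Jorunn, Hallvard, Ragna.
Solveig predeceased; the 1/5 allotted to Solveig's branch passes to Solveig's issue by representation.
Njord is the sole taker at this level and receives the full 1/5.
Magnus predeceased; the 1/5 allotted to Magnus's branch passes to Magnus's issue by representation.
The 1/5 is divided into 4 equal shares of 1/20 among Ingeborg, Brynja, Kolbein, Dagny.
Ingeborg is living and takes 1/20.
Brynja is living and takes 1/20.
Kolbein is living and takes 1/20.
Dagny is living and takes 1/20.
Jorunn is living and takes 1/5.
Hallvard predeceased; the 1/5 allotted to Hallvard's branch passes to Hallvard's issue by representation.
The 1/5 is divided into 3 equal shares of 1/15 among Tove, Trygve, Sindre.
Tove is living and takes 1/15.
Trygve is living and takes 1/15.
Sindre is living and takes 1/15.
Ragna is living and takes 1/5.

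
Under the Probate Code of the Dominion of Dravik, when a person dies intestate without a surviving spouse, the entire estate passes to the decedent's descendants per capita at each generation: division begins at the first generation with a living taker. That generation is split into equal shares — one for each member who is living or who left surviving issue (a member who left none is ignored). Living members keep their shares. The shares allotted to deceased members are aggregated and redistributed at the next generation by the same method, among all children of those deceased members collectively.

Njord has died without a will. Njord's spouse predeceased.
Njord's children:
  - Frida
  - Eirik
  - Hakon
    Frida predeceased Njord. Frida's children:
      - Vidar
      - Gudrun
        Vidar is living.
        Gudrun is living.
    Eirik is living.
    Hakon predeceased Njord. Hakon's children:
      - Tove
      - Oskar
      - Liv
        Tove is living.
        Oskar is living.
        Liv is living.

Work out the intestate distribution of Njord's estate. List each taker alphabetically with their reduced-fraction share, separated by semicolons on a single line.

Eirik 1/3; Gudrun 2/15; Liv 2/15; Oskar 2/15; Tove 2/15; Vidar 2/15

There is no surviving spouse, so the entire estate passes to Njord's descendants per capita at each generation.
At generation 1 (Frida, Eirik, Hakon) there are 3 shares of (1)/3 = 1/3 each.
Living: Eirik — each takes 1/3.
Deceased: Frida and Hakon. Their combined 2/3 is pooled and carried to generation 2.
At generation 2 (Vidar, Gudrun, Tove, Oskar, Liv) there are 5 shares of (2/3)/5 = 2/15 each.
Living: Vidar, Gudrun, Tove, Oskar, and Liv — each takes 2/15.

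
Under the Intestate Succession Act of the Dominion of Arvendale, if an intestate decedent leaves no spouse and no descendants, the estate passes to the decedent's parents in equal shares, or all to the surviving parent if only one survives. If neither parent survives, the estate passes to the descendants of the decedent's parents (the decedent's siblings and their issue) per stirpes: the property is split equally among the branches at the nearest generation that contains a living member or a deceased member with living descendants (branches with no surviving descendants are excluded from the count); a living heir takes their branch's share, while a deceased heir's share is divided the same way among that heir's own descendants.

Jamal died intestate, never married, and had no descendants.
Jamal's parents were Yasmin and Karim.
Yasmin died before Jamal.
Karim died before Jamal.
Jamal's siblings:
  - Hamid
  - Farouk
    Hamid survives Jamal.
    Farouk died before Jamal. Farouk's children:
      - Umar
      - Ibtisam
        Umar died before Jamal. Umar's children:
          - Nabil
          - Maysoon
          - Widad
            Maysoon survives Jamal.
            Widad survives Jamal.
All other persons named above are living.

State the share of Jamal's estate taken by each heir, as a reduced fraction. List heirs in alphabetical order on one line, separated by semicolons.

Hamid 1/2; Ibtisam 1/4; Maysoon 1/12; Nabil 1/12; Widad 1/12

Neither parent survives and there are no descendants, so the estate passes to Jamal's siblings and their issue per stirpes.
The estate is divided into 2 equal shares of 1/2 among Hamid, Farouk.
Hamid is living and takes 1/2.
Farouk predeceased; the 1/2 allotted to Farouk's branch passes to Farouk's issue by representation.
The 1/2 is divided into 2 equal shares of 1/4 among Umar, Ibtisam.
Umar predeceased; the 1/4 allotted to Umar's branch passes to Umar's issue by representation.
The 1/4 is divided into 3 equal shares of 1/12 among Nabil, Maysoon, Widad.
Nabil is living and takes 1/12.
Maysoon is living and takes 1/12.
Widad is living and takes 1/12.
Ibtisam is living and takes 1/4.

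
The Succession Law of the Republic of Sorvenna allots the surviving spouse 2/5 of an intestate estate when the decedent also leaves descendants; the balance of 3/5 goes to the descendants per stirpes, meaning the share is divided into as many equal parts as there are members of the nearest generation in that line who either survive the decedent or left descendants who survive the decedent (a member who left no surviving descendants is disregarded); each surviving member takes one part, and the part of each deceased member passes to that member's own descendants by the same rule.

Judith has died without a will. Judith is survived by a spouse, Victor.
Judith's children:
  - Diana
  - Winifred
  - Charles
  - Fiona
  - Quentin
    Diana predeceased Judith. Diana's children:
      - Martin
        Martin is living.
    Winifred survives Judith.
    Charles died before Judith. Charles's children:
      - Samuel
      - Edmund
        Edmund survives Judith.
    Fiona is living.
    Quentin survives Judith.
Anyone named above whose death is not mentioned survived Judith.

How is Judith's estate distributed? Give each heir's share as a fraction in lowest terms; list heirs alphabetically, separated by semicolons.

Victor, as surviving spouse, takes 2/5.
The remaining 3/5 passes to Judith's descendants per stirpes.
The 3/5 is divided into 5 equal shares of 3/25 among Diana, Winifred, Charles, Fiona, Quentin.
Diana predeceased; the 3/25 allotted to Diana's branch passes to Diana's issue by representation.
Martin is the sole taker at this level and receives the full 3/25.
Winifred is living and takes 3/25.
Charles predeceased; the 3/25 allotted to Charles's branch passes to Charles's issue by representation.
The 3/25 is divided into 2 equal shares of 3/50 among Samuel, Edmund.
Samuel is living and takes 3/50.
Edmund is living and takes 3/50.
Fiona is living and takes 3/25.
Quentin is living and takes 3/25.

Edmund 3/50; Fiona 3/25; Martin 3/25; Quentin 3/25; Samuel 3/50; Victor 2/5; Winifred 3/25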